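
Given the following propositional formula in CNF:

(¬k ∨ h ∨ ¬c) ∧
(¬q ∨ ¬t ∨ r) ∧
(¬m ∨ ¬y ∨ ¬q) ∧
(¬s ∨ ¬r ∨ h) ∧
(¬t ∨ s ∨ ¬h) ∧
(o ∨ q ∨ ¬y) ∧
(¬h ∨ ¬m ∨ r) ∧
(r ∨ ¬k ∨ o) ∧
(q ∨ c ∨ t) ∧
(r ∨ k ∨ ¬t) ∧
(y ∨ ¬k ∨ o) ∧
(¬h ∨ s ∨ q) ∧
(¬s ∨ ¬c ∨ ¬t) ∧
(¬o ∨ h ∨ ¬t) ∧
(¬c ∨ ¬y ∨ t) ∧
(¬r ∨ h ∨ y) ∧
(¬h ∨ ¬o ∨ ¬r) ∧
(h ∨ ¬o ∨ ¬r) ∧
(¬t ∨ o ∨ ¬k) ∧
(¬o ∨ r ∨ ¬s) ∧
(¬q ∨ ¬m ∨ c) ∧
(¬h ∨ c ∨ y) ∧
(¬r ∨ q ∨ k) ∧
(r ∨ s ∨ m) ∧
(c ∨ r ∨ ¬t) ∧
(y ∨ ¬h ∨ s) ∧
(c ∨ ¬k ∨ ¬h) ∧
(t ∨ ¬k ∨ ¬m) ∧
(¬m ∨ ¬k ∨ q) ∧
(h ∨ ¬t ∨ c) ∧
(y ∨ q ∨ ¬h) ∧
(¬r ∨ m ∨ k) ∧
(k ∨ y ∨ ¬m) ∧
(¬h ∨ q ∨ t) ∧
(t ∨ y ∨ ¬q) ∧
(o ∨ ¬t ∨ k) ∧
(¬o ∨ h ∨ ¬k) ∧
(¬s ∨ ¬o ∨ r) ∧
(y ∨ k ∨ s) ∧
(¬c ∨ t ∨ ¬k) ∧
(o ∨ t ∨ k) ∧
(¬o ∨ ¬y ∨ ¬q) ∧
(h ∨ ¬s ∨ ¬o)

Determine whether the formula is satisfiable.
Yes

Yes, the formula is satisfiable.

One satisfying assignment is: s=False, h=False, r=True, y=True, k=True, o=False, q=True, c=False, t=False, m=False

Verification: With this assignment, all 43 clauses evaluate to true.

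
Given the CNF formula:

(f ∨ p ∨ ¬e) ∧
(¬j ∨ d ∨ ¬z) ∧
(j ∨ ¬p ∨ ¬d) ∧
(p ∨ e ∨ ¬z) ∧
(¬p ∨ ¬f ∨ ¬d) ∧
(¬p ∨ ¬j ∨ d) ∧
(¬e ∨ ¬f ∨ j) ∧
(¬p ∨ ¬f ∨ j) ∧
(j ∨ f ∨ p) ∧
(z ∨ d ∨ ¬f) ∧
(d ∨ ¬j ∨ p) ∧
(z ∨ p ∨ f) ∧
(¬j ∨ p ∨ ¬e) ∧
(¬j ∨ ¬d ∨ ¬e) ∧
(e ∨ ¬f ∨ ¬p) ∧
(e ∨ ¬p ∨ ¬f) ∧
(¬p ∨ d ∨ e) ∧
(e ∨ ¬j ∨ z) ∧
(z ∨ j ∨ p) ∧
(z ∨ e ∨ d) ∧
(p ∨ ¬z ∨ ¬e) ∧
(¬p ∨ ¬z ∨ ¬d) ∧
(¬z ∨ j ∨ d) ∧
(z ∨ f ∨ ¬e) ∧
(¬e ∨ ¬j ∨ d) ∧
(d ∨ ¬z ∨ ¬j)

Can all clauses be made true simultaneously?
No

No, the formula is not satisfiable.

No assignment of truth values to the variables can make all 26 clauses true simultaneously.

The formula is UNSAT (unsatisfiable).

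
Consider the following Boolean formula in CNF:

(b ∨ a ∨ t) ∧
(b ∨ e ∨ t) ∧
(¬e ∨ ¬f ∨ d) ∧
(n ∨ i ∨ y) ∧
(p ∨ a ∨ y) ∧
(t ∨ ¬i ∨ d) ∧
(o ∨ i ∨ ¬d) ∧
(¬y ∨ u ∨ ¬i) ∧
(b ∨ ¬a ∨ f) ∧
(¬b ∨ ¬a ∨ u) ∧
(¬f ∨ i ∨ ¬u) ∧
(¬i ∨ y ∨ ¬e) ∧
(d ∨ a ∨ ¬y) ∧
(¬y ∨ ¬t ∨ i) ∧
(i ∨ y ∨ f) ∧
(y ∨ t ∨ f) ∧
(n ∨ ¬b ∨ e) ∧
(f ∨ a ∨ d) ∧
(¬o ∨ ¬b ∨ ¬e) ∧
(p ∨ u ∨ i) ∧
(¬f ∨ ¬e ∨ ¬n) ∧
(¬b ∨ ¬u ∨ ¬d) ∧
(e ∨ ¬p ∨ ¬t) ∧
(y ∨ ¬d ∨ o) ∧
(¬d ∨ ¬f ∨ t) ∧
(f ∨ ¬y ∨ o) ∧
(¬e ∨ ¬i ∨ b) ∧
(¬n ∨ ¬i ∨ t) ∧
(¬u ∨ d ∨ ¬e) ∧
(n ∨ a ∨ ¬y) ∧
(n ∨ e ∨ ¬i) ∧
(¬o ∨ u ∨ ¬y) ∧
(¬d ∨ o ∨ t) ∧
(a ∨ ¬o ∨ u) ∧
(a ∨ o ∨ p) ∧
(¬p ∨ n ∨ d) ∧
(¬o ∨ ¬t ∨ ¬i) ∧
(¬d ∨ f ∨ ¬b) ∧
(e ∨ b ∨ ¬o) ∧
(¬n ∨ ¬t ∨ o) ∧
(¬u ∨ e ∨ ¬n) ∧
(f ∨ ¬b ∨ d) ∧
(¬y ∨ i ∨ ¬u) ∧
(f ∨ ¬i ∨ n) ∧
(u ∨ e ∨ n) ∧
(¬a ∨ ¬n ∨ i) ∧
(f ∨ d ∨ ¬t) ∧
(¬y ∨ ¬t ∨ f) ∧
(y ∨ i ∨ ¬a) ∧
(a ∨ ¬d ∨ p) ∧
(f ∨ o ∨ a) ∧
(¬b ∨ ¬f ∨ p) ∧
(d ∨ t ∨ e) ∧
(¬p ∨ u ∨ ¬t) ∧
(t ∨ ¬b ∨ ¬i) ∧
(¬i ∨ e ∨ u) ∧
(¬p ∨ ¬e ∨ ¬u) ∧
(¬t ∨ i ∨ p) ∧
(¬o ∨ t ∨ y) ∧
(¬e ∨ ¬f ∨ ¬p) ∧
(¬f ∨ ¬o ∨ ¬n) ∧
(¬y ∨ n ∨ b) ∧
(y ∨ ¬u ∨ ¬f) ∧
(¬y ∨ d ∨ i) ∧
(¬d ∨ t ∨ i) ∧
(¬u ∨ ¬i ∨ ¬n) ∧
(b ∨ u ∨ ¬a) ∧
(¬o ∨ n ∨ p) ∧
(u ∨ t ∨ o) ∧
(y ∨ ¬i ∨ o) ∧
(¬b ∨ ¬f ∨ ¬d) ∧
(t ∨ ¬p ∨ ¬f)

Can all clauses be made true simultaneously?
No

No, the formula is not satisfiable.

No assignment of truth values to the variables can make all 72 clauses true simultaneously.

The formula is UNSAT (unsatisfiable).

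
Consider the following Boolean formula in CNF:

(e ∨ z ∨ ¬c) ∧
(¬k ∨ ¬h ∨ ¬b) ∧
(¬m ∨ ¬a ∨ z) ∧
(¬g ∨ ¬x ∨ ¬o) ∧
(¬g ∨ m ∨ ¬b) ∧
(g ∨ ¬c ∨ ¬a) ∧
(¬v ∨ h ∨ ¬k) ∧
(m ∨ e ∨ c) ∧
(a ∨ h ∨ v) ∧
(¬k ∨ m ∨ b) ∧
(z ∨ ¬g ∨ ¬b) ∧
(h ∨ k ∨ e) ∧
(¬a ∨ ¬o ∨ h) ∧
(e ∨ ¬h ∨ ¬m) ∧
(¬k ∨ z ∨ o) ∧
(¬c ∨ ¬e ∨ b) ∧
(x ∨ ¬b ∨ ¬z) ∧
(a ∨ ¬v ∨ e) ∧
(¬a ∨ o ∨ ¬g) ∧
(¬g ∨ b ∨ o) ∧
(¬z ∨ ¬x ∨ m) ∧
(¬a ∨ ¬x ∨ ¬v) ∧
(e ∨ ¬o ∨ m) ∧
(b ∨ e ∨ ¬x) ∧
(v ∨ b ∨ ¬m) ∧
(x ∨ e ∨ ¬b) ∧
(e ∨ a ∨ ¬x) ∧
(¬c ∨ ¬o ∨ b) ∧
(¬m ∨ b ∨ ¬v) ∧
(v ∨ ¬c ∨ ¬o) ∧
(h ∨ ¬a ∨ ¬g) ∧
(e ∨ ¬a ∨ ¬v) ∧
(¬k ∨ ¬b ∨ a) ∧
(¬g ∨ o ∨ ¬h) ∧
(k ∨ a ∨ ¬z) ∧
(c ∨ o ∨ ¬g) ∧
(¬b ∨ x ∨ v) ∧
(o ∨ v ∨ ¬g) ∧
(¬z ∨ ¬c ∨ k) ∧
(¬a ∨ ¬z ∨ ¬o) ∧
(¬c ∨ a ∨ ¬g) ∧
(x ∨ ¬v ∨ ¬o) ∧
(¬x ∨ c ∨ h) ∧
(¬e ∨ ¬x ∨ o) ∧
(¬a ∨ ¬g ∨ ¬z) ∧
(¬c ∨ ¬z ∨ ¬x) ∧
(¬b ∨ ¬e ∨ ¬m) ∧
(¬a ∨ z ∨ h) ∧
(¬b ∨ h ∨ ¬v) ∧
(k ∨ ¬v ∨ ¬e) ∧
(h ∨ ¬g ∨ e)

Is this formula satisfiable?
Yes

Yes, the formula is satisfiable.

One satisfying assignment is: m=False, o=False, x=False, e=True, g=False, k=False, a=False, b=False, v=False, c=False, h=True, z=False

Verification: With this assignment, all 51 clauses evaluate to true.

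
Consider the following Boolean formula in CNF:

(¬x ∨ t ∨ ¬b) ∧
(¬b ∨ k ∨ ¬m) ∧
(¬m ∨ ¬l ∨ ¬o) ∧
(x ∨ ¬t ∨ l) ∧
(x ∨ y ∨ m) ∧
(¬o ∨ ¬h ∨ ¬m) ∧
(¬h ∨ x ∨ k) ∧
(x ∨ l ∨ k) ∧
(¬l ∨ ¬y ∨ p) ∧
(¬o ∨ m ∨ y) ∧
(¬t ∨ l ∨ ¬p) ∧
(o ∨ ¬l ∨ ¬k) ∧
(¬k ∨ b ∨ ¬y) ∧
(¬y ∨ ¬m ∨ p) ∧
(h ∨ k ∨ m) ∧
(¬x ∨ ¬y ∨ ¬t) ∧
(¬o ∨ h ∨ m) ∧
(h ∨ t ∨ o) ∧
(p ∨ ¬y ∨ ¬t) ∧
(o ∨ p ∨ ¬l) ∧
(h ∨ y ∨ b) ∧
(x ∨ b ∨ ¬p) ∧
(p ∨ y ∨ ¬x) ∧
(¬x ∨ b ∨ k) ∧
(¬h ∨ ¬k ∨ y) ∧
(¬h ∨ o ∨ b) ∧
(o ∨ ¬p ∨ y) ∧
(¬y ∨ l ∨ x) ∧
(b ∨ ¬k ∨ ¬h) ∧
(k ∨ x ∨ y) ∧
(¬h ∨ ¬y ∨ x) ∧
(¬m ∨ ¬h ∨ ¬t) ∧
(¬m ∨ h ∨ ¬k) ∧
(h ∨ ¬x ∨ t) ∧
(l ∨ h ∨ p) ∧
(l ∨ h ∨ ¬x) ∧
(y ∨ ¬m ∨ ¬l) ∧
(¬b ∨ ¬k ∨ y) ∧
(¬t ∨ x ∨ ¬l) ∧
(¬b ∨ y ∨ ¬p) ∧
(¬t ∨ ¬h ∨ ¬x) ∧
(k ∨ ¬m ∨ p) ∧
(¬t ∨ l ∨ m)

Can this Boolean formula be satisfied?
No

No, the formula is not satisfiable.

No assignment of truth values to the variables can make all 43 clauses true simultaneously.

The formula is UNSAT (unsatisfiable).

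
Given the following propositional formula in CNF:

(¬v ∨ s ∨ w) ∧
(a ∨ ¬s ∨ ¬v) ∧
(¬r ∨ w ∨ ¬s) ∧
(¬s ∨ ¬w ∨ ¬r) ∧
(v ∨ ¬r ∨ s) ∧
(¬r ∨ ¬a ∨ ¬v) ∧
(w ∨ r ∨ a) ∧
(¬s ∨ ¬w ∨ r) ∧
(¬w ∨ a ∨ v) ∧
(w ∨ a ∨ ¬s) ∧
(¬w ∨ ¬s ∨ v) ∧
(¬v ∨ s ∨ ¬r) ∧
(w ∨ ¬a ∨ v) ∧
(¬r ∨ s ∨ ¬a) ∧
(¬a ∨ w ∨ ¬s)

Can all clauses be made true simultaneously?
Yes

Yes, the formula is satisfiable.

One satisfying assignment is: s=False, v=False, w=True, a=True, r=False

Verification: With this assignment, all 15 clauses evaluate to true.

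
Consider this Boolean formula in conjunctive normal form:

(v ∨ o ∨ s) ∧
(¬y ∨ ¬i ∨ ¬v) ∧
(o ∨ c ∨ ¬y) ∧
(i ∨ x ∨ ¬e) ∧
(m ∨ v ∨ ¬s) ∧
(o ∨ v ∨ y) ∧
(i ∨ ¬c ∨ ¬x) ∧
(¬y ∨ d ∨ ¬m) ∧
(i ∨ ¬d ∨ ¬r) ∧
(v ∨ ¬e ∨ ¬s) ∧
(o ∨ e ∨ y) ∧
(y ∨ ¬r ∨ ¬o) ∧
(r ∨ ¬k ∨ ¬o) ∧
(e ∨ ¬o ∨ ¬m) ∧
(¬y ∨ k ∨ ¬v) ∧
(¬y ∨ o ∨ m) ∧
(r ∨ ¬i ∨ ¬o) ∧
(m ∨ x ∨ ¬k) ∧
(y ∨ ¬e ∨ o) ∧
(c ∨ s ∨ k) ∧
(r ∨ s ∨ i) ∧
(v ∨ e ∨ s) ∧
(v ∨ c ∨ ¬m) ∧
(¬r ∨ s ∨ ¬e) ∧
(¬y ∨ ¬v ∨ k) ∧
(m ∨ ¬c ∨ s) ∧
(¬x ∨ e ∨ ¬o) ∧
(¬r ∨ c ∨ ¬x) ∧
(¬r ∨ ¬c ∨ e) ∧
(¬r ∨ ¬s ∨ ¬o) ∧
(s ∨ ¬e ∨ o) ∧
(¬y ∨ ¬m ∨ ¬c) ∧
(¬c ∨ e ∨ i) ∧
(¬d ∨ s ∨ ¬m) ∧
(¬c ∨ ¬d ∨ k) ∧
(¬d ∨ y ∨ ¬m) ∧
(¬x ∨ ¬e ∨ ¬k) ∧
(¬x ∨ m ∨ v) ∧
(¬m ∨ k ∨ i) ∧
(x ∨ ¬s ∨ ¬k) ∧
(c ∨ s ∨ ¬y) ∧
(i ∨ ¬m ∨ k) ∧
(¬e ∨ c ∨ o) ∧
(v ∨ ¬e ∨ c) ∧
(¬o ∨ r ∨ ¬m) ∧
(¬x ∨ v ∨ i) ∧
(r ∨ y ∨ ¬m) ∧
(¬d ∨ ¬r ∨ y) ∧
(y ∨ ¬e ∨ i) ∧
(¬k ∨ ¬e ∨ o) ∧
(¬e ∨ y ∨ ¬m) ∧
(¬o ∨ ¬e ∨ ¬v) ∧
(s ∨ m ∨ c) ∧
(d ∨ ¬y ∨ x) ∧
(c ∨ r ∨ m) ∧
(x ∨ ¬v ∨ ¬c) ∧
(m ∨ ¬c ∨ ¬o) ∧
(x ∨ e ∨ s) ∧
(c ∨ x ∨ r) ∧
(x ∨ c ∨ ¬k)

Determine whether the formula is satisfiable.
No

No, the formula is not satisfiable.

No assignment of truth values to the variables can make all 60 clauses true simultaneously.

The formula is UNSAT (unsatisfiable).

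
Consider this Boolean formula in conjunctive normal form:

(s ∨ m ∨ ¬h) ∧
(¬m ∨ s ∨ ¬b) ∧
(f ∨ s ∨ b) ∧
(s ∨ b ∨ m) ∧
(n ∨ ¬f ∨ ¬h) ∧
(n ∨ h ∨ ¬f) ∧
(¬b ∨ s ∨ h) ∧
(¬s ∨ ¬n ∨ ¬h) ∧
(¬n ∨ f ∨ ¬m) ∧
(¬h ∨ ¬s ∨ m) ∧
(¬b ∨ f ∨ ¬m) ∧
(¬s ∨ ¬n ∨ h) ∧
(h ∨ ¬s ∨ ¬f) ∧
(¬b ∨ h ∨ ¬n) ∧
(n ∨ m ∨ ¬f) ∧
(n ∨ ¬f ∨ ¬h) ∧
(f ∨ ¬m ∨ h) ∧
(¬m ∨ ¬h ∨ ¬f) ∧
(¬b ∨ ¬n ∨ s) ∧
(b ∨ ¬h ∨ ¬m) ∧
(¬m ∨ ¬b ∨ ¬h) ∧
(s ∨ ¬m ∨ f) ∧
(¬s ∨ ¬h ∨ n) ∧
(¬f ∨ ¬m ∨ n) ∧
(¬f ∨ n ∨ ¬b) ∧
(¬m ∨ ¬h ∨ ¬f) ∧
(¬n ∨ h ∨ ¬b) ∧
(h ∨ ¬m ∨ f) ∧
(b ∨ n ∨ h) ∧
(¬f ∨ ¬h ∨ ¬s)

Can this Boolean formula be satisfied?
Yes

Yes, the formula is satisfiable.

One satisfying assignment is: h=False, n=False, m=False, f=False, s=True, b=True

Verification: With this assignment, all 30 clauses evaluate to true.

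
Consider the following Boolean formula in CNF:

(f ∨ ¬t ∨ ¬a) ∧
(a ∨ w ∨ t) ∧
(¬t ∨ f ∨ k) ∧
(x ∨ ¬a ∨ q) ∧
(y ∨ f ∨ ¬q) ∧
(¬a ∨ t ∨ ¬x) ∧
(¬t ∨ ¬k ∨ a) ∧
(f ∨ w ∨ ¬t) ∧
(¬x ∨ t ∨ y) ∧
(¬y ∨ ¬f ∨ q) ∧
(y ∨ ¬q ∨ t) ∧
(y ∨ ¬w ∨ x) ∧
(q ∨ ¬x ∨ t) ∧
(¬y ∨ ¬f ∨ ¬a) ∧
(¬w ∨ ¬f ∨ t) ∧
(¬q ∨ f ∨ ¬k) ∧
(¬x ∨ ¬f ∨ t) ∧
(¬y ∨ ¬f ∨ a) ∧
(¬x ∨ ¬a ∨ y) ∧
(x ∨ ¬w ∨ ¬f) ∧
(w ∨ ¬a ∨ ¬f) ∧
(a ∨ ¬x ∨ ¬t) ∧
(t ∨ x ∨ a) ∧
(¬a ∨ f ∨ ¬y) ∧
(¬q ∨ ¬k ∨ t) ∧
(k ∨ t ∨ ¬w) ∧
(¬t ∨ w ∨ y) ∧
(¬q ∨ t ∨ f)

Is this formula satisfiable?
No

No, the formula is not satisfiable.

No assignment of truth values to the variables can make all 28 clauses true simultaneously.

The formula is UNSAT (unsatisfiable).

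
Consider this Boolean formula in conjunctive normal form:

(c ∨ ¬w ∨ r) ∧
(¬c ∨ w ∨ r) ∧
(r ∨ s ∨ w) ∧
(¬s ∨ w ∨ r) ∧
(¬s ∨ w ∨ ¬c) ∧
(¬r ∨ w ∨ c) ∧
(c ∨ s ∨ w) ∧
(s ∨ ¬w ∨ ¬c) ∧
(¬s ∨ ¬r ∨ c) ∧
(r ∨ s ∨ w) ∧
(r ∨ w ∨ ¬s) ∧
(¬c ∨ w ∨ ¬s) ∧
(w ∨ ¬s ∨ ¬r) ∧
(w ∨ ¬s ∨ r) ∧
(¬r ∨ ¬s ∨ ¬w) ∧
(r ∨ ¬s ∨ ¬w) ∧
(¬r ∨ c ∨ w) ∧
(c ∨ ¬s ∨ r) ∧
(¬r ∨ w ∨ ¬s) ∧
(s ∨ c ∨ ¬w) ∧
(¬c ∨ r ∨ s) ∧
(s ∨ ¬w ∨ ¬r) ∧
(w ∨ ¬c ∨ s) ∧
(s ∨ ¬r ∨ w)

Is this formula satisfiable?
No

No, the formula is not satisfiable.

No assignment of truth values to the variables can make all 24 clauses true simultaneously.

The formula is UNSAT (unsatisfiable).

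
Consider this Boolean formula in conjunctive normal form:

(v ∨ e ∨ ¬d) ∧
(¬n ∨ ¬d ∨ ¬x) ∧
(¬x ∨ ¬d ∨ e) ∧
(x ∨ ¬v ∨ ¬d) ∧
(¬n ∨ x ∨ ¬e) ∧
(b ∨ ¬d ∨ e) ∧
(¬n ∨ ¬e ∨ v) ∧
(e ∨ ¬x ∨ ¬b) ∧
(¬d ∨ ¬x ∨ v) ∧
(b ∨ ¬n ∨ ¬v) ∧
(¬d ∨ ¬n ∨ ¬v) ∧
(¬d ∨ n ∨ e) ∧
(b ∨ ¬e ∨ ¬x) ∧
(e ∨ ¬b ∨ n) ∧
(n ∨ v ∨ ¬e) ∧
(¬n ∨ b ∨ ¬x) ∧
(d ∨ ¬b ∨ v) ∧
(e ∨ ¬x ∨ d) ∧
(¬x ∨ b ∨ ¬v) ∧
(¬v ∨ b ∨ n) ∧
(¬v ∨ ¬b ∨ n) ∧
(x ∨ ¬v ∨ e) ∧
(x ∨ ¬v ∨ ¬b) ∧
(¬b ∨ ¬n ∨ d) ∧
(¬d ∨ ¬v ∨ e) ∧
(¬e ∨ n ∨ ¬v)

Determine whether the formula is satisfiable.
Yes

Yes, the formula is satisfiable.

One satisfying assignment is: d=False, e=False, b=False, v=False, x=False, n=False

Verification: With this assignment, all 26 clauses evaluate to true.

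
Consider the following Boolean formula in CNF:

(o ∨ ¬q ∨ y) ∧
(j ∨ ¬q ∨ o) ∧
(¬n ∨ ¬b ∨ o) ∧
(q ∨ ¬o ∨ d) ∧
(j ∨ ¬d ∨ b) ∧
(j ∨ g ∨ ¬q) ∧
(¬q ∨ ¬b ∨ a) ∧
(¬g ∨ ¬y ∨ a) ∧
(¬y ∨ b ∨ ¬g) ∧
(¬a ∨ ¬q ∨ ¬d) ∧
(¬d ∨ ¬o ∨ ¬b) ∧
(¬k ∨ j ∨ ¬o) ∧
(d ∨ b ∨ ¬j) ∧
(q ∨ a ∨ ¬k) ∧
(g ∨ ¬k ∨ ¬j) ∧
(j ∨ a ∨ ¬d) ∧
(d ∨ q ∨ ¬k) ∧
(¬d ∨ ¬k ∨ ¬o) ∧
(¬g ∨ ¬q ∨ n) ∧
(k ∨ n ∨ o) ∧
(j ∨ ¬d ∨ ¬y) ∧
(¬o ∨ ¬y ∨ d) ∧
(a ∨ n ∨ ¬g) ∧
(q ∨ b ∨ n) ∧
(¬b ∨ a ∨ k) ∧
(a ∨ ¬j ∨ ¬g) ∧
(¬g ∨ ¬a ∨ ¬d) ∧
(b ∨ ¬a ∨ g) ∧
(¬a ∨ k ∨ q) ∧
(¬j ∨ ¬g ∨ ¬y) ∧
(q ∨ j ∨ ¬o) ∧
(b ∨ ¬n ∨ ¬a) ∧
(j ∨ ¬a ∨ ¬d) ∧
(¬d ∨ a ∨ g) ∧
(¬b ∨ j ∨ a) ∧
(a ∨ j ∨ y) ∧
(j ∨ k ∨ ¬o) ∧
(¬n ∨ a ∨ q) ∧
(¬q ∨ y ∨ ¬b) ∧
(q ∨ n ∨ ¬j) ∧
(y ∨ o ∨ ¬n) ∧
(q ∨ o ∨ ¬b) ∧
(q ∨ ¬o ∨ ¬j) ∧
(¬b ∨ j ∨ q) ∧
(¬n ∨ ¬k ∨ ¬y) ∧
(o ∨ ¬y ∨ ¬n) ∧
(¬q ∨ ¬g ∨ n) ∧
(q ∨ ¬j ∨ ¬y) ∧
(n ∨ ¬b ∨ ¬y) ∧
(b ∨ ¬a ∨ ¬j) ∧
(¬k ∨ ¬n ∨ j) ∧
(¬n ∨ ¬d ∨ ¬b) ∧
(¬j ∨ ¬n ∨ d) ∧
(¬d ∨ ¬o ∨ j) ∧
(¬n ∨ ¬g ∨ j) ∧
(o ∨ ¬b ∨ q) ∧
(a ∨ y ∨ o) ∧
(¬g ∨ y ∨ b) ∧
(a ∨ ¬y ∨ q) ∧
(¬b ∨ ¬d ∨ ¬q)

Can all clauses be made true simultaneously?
No

No, the formula is not satisfiable.

No assignment of truth values to the variables can make all 60 clauses true simultaneously.

The formula is UNSAT (unsatisfiable).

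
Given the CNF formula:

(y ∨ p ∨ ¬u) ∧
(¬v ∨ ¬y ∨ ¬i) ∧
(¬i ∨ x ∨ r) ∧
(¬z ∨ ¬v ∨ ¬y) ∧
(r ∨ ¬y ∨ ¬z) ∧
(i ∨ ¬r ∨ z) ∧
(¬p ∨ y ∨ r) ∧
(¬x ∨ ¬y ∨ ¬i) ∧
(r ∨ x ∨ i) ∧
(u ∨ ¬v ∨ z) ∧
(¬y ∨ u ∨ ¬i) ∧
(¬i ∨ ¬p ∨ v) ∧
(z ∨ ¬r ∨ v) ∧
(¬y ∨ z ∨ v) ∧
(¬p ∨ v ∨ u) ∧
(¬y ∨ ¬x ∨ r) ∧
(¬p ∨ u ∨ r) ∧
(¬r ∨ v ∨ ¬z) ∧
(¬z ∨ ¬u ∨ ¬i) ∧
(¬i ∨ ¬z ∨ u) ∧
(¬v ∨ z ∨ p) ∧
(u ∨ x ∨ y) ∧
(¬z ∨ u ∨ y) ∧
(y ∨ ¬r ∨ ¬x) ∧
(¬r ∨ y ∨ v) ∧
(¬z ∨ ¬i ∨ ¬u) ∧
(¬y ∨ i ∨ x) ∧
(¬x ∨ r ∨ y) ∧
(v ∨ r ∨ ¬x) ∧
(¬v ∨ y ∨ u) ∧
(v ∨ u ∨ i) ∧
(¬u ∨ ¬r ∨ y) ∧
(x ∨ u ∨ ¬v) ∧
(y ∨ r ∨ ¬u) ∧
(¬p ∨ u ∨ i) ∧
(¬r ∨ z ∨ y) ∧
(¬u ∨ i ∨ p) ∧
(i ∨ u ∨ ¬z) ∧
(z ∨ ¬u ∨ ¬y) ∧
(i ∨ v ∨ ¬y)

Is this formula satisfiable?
No

No, the formula is not satisfiable.

No assignment of truth values to the variables can make all 40 clauses true simultaneously.

The formula is UNSAT (unsatisfiable).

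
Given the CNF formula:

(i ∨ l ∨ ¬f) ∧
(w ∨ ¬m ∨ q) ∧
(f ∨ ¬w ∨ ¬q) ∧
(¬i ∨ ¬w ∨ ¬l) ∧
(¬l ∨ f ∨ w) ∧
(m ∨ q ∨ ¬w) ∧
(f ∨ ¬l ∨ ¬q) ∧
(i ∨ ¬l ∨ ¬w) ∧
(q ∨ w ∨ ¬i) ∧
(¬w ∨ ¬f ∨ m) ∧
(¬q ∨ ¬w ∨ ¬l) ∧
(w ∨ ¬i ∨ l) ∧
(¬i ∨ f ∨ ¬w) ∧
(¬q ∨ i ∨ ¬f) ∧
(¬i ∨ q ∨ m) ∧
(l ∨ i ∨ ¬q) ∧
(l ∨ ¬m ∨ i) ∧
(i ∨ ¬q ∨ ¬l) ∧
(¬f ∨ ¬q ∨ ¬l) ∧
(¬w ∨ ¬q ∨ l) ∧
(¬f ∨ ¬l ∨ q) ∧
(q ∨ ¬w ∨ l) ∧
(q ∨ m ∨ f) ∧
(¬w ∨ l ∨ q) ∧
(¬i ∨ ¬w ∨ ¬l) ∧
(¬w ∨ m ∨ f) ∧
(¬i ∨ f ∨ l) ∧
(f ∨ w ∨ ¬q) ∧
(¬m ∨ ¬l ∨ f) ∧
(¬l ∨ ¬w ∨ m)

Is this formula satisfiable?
No

No, the formula is not satisfiable.

No assignment of truth values to the variables can make all 30 clauses true simultaneously.

The formula is UNSAT (unsatisfiable).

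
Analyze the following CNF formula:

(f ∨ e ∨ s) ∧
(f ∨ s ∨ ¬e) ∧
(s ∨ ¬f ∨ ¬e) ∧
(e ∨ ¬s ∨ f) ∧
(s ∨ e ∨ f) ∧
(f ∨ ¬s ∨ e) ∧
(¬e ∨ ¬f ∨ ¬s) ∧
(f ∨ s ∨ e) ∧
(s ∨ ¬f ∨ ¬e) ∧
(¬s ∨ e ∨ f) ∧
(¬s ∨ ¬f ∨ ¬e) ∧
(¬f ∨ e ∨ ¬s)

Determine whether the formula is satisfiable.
Yes

Yes, the formula is satisfiable.

One satisfying assignment is: e=False, f=True, s=False

Verification: With this assignment, all 12 clauses evaluate to true.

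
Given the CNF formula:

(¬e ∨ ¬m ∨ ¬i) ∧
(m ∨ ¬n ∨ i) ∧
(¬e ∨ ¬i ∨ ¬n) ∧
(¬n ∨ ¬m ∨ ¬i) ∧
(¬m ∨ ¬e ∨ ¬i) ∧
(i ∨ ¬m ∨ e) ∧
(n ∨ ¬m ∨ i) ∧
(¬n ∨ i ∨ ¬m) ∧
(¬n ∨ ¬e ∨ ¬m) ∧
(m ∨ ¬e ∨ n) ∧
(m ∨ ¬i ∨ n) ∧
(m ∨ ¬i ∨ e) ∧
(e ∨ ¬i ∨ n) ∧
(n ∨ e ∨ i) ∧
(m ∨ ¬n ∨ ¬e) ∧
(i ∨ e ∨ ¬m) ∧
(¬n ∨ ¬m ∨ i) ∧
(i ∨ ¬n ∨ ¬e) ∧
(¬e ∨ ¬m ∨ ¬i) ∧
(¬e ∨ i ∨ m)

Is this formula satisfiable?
No

No, the formula is not satisfiable.

No assignment of truth values to the variables can make all 20 clauses true simultaneously.

The formula is UNSAT (unsatisfiable).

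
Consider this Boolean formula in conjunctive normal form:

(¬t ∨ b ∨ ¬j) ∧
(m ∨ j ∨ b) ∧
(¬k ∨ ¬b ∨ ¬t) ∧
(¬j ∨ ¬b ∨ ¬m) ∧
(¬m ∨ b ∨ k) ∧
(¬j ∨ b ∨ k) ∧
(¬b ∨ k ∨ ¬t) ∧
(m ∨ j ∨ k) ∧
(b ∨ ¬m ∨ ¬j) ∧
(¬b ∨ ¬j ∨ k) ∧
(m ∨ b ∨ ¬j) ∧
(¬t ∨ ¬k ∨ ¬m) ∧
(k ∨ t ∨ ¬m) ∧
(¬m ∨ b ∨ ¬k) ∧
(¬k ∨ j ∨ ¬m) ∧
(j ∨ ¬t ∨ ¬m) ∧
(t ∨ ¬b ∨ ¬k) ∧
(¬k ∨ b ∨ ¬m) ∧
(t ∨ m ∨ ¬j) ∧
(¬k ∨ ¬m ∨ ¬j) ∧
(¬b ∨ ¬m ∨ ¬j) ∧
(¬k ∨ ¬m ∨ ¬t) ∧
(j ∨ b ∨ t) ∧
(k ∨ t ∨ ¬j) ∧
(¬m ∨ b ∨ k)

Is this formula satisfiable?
No

No, the formula is not satisfiable.

No assignment of truth values to the variables can make all 25 clauses true simultaneously.

The formula is UNSAT (unsatisfiable).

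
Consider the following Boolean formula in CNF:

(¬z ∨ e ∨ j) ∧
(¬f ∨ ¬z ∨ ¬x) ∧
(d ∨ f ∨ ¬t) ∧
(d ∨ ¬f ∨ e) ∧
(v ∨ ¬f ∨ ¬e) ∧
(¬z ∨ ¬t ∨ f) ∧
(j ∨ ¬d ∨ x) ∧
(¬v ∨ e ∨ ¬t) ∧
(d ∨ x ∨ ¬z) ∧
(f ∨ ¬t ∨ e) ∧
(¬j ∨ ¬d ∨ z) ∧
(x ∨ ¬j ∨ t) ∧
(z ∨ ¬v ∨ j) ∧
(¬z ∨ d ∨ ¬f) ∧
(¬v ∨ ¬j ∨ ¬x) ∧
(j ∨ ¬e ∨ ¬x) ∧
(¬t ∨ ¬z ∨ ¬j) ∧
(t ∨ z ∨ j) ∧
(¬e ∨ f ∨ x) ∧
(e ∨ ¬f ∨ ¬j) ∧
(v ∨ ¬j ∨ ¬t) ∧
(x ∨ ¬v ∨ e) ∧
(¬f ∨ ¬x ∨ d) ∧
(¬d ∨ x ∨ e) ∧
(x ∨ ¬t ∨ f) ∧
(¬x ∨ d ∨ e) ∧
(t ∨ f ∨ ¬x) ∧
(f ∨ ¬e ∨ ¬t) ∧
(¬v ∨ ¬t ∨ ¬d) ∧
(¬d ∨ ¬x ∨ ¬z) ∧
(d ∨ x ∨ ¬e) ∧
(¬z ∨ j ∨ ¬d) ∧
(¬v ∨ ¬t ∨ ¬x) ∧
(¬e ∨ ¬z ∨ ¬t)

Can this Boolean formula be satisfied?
Yes

Yes, the formula is satisfiable.

One satisfying assignment is: f=True, e=False, v=False, z=False, j=False, d=True, x=True, t=True

Verification: With this assignment, all 34 clauses evaluate to true.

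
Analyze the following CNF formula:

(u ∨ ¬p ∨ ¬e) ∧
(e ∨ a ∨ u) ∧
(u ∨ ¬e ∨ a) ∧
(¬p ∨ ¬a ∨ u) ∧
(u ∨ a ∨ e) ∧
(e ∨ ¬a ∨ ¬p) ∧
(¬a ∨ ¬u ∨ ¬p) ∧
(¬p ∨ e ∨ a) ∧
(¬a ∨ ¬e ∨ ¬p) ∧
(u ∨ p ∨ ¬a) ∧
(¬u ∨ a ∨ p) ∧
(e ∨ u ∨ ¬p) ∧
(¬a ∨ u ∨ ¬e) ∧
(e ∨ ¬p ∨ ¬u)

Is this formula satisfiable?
Yes

Yes, the formula is satisfiable.

One satisfying assignment is: a=False, e=True, p=True, u=True

Verification: With this assignment, all 14 clauses evaluate to true.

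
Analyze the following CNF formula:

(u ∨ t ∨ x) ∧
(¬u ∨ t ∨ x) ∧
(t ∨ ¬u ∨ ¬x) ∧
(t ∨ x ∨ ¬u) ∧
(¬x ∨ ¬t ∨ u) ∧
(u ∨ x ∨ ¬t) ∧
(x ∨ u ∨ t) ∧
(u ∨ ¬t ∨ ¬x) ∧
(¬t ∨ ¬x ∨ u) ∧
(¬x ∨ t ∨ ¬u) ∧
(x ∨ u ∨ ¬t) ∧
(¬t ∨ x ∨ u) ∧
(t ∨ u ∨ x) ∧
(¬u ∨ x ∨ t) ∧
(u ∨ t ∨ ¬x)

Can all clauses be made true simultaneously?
Yes

Yes, the formula is satisfiable.

One satisfying assignment is: u=True, x=False, t=True

Verification: With this assignment, all 15 clauses evaluate to true.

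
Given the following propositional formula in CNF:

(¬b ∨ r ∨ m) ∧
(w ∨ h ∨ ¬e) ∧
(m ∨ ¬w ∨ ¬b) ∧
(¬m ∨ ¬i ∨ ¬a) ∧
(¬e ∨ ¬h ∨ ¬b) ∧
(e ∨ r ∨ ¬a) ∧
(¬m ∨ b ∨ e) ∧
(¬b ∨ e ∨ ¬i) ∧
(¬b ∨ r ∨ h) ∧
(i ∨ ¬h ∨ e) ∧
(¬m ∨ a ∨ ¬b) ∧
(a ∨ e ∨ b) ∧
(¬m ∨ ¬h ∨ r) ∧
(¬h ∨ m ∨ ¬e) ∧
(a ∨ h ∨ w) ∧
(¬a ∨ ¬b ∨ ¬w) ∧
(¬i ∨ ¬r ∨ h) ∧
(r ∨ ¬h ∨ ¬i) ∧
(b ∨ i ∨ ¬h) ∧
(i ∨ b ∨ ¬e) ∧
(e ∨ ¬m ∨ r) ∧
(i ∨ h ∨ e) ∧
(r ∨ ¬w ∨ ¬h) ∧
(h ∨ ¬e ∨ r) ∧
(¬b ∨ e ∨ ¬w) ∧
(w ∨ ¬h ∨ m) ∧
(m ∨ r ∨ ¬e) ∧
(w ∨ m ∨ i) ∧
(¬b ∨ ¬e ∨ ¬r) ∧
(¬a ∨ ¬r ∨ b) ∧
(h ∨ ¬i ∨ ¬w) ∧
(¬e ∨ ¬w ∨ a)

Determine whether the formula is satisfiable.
Yes

Yes, the formula is satisfiable.

One satisfying assignment is: h=True, w=False, r=True, m=True, b=False, a=False, e=True, i=True

Verification: With this assignment, all 32 clauses evaluate to true.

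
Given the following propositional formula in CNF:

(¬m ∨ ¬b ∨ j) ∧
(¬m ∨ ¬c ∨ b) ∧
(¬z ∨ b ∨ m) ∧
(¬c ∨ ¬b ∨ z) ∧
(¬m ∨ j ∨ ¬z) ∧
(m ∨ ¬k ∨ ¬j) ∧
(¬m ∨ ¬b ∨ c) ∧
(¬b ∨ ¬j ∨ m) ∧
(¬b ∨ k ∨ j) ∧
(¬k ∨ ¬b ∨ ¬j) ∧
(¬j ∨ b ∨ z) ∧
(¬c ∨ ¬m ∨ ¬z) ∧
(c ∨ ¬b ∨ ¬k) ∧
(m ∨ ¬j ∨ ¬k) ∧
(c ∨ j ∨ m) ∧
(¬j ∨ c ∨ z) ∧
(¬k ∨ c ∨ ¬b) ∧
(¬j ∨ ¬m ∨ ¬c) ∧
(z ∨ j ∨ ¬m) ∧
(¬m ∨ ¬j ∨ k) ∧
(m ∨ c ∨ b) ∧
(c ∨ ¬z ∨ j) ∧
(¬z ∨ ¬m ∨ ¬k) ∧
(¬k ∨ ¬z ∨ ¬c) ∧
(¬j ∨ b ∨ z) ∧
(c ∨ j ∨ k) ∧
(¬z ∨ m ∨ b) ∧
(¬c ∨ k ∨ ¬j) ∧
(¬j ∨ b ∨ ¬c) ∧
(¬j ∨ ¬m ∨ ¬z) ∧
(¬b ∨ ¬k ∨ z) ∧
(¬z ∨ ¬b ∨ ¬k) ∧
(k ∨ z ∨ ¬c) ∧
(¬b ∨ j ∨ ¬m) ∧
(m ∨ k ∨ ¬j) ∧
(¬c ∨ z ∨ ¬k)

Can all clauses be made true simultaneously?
No

No, the formula is not satisfiable.

No assignment of truth values to the variables can make all 36 clauses true simultaneously.

The formula is UNSAT (unsatisfiable).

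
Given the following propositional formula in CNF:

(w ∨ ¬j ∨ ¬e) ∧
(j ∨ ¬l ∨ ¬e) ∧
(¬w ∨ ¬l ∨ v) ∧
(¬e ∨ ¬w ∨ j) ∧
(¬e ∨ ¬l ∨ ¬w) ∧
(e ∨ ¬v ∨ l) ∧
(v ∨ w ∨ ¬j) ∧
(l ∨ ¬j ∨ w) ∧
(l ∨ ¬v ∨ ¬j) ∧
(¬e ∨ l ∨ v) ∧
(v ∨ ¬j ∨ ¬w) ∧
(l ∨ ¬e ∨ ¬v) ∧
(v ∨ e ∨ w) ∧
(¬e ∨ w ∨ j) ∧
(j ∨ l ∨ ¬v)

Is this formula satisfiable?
Yes

Yes, the formula is satisfiable.

One satisfying assignment is: j=False, w=False, v=True, l=True, e=False

Verification: With this assignment, all 15 clauses evaluate to true.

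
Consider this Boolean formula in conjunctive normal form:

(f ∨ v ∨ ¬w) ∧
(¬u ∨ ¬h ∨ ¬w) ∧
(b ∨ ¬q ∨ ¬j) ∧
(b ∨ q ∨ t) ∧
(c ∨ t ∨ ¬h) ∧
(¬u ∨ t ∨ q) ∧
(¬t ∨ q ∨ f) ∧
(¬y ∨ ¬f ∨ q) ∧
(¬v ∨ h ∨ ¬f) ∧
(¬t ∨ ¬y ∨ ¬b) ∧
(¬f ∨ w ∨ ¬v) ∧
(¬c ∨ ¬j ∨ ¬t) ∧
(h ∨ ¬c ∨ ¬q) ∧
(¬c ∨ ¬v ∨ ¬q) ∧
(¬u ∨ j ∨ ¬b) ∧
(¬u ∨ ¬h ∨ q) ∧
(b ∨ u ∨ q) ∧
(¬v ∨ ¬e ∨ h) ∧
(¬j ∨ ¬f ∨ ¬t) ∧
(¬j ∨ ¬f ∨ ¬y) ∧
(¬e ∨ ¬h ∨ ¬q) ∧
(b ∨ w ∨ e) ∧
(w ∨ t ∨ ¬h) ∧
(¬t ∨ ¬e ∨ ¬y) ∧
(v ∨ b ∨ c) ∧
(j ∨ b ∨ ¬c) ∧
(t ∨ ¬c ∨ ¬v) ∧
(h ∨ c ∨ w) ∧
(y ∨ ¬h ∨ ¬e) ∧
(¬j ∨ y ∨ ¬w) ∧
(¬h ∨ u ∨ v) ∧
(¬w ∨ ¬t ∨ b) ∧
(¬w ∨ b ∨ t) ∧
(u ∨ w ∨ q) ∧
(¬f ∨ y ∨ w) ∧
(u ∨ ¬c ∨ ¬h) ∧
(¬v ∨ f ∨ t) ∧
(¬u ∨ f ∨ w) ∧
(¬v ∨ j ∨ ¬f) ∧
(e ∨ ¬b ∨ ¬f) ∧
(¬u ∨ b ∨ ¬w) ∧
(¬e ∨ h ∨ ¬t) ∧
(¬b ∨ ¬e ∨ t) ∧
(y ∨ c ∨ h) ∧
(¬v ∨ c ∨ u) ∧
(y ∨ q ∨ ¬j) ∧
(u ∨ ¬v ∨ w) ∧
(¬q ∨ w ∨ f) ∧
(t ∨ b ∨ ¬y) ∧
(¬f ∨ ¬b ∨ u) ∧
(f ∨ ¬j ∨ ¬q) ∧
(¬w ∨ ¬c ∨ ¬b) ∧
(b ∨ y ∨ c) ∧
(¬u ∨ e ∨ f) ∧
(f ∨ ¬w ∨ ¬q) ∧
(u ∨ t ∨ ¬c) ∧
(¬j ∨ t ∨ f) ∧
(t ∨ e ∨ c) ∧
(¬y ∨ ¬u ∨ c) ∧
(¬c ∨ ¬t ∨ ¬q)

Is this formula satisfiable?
No

No, the formula is not satisfiable.

No assignment of truth values to the variables can make all 60 clauses true simultaneously.

The formula is UNSAT (unsatisfiable).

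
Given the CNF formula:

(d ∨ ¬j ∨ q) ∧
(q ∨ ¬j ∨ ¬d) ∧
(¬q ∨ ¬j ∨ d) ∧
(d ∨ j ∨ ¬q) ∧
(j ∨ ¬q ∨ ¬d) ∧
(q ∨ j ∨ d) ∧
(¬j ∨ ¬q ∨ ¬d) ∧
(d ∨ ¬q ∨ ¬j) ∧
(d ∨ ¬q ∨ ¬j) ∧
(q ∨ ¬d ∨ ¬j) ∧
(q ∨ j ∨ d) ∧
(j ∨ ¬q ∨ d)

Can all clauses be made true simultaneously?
Yes

Yes, the formula is satisfiable.

One satisfying assignment is: j=False, d=True, q=False

Verification: With this assignment, all 12 clauses evaluate to true.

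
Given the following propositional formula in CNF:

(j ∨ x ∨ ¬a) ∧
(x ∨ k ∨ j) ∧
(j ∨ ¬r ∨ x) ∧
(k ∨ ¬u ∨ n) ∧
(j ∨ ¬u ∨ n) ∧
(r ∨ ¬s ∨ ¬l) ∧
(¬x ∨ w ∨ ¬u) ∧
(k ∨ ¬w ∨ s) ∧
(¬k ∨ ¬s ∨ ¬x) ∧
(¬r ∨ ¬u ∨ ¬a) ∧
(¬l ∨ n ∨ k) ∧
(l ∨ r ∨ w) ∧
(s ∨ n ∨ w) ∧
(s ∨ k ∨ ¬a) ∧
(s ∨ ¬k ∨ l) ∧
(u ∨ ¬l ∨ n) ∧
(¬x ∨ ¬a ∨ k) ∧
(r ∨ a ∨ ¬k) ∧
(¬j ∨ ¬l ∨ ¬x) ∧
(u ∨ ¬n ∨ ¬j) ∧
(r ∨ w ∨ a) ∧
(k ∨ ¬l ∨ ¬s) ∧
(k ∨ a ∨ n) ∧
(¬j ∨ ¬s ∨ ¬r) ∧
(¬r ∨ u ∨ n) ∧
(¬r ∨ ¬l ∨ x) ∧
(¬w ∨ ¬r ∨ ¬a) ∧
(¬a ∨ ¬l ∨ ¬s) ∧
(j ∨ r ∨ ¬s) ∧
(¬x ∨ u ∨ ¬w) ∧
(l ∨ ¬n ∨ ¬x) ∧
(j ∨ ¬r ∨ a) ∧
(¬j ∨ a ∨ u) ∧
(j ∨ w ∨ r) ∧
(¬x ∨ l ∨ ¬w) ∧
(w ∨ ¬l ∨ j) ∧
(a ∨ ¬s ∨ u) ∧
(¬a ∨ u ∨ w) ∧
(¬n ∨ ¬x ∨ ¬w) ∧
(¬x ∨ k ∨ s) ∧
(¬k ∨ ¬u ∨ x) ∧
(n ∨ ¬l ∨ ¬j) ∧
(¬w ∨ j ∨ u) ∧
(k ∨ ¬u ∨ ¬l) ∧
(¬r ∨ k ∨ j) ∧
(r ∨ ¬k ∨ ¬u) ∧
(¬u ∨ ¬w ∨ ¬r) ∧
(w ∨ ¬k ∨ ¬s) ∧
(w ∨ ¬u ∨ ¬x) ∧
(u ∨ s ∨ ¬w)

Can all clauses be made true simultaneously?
Yes

Yes, the formula is satisfiable.

One satisfying assignment is: a=False, k=False, u=True, s=False, w=False, l=False, j=True, n=True, r=True, x=False

Verification: With this assignment, all 50 clauses evaluate to true.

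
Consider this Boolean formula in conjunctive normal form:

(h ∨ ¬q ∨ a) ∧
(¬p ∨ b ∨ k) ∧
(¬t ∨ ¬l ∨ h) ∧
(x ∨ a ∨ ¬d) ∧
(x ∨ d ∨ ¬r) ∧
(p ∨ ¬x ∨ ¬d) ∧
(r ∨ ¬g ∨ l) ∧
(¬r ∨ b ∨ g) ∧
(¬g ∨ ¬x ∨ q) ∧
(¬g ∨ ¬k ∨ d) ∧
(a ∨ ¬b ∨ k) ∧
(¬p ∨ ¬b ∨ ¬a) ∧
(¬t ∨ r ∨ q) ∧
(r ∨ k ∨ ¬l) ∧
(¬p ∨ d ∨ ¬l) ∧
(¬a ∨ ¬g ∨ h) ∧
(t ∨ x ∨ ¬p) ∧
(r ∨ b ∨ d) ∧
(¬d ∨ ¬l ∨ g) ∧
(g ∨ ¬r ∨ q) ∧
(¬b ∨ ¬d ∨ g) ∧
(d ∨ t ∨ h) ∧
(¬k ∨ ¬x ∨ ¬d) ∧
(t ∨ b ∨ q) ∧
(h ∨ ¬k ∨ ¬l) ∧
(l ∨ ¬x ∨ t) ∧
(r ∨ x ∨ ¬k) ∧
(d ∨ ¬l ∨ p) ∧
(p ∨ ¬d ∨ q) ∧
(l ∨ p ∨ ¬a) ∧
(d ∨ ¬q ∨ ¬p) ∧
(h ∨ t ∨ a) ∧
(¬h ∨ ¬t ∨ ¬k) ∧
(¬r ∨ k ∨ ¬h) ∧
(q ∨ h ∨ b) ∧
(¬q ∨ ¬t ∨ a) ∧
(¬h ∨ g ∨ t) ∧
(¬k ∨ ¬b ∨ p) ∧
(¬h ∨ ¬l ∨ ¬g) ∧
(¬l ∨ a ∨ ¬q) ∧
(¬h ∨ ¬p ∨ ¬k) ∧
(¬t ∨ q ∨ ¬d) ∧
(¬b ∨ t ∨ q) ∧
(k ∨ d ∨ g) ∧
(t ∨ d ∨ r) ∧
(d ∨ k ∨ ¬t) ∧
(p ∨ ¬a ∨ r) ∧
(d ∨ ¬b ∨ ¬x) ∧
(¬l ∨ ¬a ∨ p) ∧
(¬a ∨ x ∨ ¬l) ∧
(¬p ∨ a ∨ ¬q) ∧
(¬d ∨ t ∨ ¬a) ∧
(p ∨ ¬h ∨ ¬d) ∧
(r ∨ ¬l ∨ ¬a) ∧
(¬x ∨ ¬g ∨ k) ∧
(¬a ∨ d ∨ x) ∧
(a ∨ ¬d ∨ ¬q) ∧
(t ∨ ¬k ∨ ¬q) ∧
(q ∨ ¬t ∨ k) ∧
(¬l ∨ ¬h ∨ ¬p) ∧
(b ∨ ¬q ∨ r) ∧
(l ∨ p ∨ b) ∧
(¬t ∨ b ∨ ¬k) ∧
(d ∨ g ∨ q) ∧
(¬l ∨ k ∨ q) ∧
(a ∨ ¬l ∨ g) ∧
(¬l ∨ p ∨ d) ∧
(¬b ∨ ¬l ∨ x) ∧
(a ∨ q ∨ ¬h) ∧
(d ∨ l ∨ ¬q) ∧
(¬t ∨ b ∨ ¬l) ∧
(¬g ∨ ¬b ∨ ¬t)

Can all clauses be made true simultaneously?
No

No, the formula is not satisfiable.

No assignment of truth values to the variables can make all 72 clauses true simultaneously.

The formula is UNSAT (unsatisfiable).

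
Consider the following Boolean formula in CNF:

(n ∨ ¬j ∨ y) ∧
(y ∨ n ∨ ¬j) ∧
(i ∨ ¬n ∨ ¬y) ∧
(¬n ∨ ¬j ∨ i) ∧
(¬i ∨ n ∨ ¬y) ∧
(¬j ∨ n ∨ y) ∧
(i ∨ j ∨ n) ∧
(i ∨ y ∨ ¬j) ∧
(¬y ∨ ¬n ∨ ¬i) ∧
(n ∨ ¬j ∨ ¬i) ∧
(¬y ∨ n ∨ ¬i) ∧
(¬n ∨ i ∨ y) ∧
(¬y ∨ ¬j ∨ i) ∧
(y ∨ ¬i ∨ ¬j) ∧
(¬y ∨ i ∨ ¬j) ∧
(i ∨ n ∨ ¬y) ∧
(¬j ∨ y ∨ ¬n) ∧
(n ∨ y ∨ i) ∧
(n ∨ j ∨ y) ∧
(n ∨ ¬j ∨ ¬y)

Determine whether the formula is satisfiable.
Yes

Yes, the formula is satisfiable.

One satisfying assignment is: y=False, i=True, n=True, j=False

Verification: With this assignment, all 20 clauses evaluate to true.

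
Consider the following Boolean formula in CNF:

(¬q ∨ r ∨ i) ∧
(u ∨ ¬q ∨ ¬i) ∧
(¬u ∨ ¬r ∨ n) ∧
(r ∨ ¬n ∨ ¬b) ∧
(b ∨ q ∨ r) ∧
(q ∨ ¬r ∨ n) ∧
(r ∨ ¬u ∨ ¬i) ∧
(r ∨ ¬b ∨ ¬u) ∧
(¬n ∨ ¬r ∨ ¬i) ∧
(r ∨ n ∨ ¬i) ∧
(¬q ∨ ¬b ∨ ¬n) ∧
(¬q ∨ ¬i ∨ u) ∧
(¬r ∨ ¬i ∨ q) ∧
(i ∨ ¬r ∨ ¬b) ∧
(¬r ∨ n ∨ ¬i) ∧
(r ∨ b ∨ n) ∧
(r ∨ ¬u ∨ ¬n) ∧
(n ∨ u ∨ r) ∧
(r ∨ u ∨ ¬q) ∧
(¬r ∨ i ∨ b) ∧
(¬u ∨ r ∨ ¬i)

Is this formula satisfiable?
No

No, the formula is not satisfiable.

No assignment of truth values to the variables can make all 21 clauses true simultaneously.

The formula is UNSAT (unsatisfiable).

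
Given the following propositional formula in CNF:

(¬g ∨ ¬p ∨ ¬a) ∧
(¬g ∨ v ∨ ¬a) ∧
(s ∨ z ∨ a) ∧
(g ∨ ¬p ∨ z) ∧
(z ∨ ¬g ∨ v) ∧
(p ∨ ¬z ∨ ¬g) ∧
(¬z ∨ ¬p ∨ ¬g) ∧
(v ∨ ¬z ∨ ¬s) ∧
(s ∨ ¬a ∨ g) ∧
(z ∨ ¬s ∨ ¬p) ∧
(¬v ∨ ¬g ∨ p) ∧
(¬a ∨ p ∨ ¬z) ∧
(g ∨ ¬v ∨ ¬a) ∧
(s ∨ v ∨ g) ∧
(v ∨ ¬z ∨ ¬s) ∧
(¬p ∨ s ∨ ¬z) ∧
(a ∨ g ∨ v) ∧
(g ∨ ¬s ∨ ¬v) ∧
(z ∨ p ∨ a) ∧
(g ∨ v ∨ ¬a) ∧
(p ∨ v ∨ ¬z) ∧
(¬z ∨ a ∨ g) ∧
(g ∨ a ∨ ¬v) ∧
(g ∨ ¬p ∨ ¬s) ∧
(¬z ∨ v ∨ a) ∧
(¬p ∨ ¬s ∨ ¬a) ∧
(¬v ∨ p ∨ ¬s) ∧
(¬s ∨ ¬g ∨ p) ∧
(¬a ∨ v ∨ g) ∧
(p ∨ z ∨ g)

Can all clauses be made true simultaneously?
No

No, the formula is not satisfiable.

No assignment of truth values to the variables can make all 30 clauses true simultaneously.

The formula is UNSAT (unsatisfiable).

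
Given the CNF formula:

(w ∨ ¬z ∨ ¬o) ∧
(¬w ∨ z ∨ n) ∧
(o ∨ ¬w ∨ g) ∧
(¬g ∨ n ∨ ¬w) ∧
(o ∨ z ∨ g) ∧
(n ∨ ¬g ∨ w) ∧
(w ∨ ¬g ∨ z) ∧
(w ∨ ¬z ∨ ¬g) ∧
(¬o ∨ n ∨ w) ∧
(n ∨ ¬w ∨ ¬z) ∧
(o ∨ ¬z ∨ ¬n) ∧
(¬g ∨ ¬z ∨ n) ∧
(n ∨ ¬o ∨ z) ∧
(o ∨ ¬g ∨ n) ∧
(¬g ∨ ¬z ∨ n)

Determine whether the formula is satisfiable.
Yes

Yes, the formula is satisfiable.

One satisfying assignment is: g=False, z=True, o=False, w=False, n=False

Verification: With this assignment, all 15 clauses evaluate to true.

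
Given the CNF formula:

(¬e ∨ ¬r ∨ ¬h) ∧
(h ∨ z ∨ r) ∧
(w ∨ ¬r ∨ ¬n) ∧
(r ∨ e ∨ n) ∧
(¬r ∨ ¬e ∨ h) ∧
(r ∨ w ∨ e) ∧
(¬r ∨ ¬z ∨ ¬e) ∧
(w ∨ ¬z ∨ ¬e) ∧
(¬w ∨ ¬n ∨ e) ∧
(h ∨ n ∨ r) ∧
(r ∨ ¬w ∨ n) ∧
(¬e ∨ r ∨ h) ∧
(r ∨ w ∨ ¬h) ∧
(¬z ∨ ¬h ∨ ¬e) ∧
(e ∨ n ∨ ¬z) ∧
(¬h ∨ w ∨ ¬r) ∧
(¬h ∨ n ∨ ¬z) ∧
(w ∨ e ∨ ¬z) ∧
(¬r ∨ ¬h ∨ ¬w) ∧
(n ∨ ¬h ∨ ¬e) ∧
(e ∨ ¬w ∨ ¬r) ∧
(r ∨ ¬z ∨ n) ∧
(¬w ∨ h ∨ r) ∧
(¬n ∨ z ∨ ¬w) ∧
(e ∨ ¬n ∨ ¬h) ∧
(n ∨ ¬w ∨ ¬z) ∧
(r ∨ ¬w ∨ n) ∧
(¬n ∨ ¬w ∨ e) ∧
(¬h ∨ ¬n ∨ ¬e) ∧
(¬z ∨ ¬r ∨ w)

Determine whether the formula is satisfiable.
Yes

Yes, the formula is satisfiable.

One satisfying assignment is: h=False, e=False, r=True, n=False, w=False, z=False

Verification: With this assignment, all 30 clauses evaluate to true.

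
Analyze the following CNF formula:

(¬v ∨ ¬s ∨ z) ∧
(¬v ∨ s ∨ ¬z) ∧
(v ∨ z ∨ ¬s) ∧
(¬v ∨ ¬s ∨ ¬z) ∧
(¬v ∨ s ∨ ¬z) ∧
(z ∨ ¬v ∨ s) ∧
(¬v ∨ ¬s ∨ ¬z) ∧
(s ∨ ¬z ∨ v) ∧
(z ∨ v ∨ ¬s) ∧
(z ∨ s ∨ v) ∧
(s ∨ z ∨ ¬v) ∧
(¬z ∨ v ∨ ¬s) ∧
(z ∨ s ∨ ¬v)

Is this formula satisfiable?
No

No, the formula is not satisfiable.

No assignment of truth values to the variables can make all 13 clauses true simultaneously.

The formula is UNSAT (unsatisfiable).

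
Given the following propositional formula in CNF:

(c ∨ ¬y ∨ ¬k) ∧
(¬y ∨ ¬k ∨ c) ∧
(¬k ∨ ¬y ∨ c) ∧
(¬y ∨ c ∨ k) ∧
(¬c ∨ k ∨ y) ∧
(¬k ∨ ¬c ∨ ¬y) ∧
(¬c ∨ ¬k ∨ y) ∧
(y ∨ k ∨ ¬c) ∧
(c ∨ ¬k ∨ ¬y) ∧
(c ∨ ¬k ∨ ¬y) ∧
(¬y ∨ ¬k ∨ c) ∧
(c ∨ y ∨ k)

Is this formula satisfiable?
Yes

Yes, the formula is satisfiable.

One satisfying assignment is: y=False, c=False, k=True

Verification: With this assignment, all 12 clauses evaluate to true.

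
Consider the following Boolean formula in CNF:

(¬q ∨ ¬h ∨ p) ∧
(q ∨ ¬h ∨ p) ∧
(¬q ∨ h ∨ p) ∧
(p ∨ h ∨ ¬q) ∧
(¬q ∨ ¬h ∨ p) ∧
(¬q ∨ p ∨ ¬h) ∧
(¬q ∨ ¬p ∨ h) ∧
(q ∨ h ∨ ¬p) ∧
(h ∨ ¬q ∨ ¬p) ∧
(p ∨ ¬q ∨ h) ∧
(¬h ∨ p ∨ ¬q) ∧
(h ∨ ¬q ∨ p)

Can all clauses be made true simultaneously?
Yes

Yes, the formula is satisfiable.

One satisfying assignment is: p=False, q=False, h=False

Verification: With this assignment, all 12 clauses evaluate to true.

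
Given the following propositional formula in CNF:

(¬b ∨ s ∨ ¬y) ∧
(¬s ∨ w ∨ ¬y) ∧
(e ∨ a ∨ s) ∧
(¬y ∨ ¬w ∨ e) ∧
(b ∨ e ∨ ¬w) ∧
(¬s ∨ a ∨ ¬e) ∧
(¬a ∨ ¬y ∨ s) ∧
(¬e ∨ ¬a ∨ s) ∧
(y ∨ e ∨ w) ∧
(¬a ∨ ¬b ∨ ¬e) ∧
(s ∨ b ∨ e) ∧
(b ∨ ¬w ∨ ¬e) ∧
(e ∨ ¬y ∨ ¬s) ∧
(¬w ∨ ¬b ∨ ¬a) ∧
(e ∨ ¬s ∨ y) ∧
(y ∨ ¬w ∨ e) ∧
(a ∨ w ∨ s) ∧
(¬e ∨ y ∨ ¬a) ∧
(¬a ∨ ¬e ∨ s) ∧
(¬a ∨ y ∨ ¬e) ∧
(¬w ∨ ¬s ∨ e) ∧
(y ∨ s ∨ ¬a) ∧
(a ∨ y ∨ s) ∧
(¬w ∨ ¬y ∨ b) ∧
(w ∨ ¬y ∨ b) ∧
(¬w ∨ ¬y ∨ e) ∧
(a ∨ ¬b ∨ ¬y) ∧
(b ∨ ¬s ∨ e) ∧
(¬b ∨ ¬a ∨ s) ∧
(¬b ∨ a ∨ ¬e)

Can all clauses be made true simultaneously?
No

No, the formula is not satisfiable.

No assignment of truth values to the variables can make all 30 clauses true simultaneously.

The formula is UNSAT (unsatisfiable).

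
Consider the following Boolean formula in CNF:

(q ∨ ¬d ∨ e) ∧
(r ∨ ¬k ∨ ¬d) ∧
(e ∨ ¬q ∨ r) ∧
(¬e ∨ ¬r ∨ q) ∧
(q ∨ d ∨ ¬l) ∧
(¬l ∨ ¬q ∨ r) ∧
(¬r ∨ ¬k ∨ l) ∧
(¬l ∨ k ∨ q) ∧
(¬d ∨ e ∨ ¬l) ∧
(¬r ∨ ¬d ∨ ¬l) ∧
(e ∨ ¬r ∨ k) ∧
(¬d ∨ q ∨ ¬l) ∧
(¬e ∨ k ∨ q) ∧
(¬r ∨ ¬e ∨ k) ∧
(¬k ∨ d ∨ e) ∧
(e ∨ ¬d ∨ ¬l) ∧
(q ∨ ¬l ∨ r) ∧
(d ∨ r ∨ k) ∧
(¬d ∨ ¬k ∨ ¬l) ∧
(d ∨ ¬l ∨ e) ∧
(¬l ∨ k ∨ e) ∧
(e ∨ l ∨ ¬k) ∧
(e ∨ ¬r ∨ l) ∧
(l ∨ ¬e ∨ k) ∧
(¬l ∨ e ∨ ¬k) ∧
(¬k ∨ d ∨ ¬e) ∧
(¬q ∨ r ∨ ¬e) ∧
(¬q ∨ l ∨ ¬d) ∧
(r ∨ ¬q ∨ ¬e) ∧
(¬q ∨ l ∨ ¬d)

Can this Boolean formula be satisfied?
No

No, the formula is not satisfiable.

No assignment of truth values to the variables can make all 30 clauses true simultaneously.

The formula is UNSAT (unsatisfiable).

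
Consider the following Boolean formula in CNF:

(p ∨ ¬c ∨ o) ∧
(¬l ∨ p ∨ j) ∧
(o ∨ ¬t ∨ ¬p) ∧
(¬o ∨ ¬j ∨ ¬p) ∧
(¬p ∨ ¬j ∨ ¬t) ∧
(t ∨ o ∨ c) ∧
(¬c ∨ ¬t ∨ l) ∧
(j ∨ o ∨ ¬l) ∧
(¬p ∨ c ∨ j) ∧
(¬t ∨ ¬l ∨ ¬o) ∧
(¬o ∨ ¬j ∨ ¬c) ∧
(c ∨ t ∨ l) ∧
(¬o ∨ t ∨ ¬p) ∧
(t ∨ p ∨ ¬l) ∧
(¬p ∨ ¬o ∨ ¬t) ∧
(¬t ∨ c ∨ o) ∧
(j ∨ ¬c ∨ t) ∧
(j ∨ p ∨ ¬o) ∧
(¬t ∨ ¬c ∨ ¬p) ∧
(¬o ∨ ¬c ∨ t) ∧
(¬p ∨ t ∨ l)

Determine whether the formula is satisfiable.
Yes

Yes, the formula is satisfiable.

One satisfying assignment is: l=True, c=True, j=True, p=True, o=False, t=False

Verification: With this assignment, all 21 clauses evaluate to true.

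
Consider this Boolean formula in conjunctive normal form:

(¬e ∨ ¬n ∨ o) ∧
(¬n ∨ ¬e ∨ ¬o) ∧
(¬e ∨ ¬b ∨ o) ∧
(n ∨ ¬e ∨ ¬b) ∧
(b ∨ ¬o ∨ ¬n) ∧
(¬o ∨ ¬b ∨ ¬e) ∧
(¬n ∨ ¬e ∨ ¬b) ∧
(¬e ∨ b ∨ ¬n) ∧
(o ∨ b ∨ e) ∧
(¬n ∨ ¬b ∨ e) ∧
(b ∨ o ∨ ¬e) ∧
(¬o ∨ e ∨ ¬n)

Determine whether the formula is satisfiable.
Yes

Yes, the formula is satisfiable.

One satisfying assignment is: b=False, n=False, o=True, e=False

Verification: With this assignment, all 12 clauses evaluate to true.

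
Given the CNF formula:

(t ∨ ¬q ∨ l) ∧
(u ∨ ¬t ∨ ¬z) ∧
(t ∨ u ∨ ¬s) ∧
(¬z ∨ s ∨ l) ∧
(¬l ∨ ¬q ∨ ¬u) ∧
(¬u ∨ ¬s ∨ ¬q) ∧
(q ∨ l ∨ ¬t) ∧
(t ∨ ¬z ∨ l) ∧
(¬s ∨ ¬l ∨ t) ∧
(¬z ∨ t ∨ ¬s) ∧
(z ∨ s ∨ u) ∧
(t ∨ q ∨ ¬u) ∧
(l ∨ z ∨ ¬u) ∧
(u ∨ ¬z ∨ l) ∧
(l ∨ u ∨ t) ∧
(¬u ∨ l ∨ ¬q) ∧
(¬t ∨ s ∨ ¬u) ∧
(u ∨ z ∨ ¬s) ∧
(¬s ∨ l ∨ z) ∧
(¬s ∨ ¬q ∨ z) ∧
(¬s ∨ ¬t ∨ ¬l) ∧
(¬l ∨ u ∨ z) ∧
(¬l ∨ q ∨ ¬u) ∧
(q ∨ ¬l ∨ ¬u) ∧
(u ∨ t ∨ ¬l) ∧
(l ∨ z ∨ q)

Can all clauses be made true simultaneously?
No

No, the formula is not satisfiable.

No assignment of truth values to the variables can make all 26 clauses true simultaneously.

The formula is UNSAT (unsatisfiable).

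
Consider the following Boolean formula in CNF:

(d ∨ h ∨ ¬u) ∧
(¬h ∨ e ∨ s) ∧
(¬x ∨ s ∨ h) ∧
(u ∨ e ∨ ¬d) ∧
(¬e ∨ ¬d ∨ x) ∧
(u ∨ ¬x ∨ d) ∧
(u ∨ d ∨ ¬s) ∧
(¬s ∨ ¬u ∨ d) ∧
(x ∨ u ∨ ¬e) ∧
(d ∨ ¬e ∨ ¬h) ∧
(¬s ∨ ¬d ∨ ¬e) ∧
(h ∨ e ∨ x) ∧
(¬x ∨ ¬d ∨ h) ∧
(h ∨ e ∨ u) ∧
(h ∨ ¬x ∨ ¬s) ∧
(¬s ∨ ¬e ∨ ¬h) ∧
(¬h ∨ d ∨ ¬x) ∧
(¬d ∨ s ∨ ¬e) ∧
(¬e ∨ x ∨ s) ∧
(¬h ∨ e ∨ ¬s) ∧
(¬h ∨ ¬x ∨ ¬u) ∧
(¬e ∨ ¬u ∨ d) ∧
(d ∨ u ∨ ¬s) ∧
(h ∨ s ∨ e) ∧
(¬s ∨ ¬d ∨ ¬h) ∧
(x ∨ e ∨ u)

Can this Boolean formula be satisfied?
No

No, the formula is not satisfiable.

No assignment of truth values to the variables can make all 26 clauses true simultaneously.

The formula is UNSAT (unsatisfiable).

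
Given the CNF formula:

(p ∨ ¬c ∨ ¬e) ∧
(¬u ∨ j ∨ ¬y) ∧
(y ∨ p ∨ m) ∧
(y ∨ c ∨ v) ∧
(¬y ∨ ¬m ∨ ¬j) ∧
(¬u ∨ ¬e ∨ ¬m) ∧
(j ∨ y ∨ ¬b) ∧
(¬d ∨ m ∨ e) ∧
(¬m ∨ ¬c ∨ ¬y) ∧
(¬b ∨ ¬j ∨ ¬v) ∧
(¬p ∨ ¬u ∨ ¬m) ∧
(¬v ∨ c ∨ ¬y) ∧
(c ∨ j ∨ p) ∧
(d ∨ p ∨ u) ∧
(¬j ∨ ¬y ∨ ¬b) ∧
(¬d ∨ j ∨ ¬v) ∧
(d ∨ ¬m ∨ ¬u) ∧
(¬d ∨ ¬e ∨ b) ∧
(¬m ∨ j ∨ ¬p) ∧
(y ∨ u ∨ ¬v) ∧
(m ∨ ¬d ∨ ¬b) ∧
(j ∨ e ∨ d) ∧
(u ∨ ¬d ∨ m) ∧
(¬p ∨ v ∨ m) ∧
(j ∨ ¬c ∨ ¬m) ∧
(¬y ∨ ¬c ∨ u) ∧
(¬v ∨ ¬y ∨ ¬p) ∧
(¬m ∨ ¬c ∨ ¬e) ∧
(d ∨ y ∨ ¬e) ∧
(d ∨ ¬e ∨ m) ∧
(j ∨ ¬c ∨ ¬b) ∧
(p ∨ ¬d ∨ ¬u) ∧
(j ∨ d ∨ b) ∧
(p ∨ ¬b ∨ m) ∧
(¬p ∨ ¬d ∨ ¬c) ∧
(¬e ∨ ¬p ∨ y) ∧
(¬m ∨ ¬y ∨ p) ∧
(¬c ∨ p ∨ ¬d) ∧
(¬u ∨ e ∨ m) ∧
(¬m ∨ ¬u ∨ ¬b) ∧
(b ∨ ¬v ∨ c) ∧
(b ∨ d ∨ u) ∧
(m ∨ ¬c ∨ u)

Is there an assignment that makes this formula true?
Yes

Yes, the formula is satisfiable.

One satisfying assignment is: b=True, v=False, u=False, j=True, y=False, d=False, p=True, e=False, m=True, c=True

Verification: With this assignment, all 43 clauses evaluate to true.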